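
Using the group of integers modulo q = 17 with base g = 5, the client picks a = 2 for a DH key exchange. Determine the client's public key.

8

Public value = 5^2 mod 17.
5^1 ≡ 5 (mod 17)
5^2 = (5^1)^2 ≡ 5^2 = 25 ≡ 8 (mod 17)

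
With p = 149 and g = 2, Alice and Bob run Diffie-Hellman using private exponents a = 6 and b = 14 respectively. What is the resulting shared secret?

Alice sends A = g^a mod p = 2^6 mod 149.
2^1 ≡ 2 (mod 149)
2^2 = (2^1)^2 ≡ 2^2 = 4 ≡ 4 (mod 149)
2^4 = (2^2)^2 ≡ 4^2 = 16 ≡ 16 (mod 149)
2^6 = 2^4 · 2^2 ≡ 16 · 4 ≡ 64 (mod 149).
So A = 64. Bob then computes K = A^b mod p = 64^14 mod 149.
64^1 ≡ 64 (mod 149)
64^2 = (64^1)^2 ≡ 64^2 = 4096 ≡ 73 (mod 149)
64^4 = (64^2)^2 ≡ 73^2 = 5329 ≡ 114 (mod 149)
64^8 = (64^4)^2 ≡ 114^2 = 12996 ≡ 33 (mod 149)
64^14 = 64^8 · 64^4 · 64^2 ≡ 33 · 114 · 73 ≡ 19 (mod 149).

19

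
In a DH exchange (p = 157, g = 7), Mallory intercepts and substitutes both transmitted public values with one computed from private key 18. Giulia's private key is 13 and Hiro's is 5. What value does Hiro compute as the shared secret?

4

Hiro receives Mallory's public value M = 7^18 mod 157 instead of the honest one.
7^1 ≡ 7 (mod 157)
7^2 = (7^1)^2 ≡ 7^2 = 49 ≡ 49 (mod 157)
7^4 = (7^2)^2 ≡ 49^2 = 2401 ≡ 46 (mod 157)
7^8 = (7^4)^2 ≡ 46^2 = 2116 ≡ 75 (mod 157)
7^16 = (7^8)^2 ≡ 75^2 = 5625 ≡ 130 (mod 157)
7^18 = 7^16 · 7^2 ≡ 130 · 49 ≡ 90 (mod 157).
So M = 90. Hiro computes K = M^5 mod 157.
90^1 ≡ 90 (mod 157)
90^2 = (90^1)^2 ≡ 90^2 = 8100 ≡ 93 (mod 157)
90^4 = (90^2)^2 ≡ 93^2 = 8649 ≡ 14 (mod 157)
90^5 = 90^4 · 90^1 ≡ 14 · 90 ≡ 4 (mod 157).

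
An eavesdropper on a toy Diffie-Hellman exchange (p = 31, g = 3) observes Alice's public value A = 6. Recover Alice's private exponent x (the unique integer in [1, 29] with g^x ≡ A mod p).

25

Try successive powers of 3 modulo 31:
3^1 ≡ 3
3^2 ≡ 9
3^3 ≡ 27
3^4 ≡ 19
3^5 ≡ 26
3^6 ≡ 16
3^7 ≡ 17
3^8 ≡ 20
3^9 ≡ 29
3^10 ≡ 25
3^11 ≡ 13
3^12 ≡ 8
3^13 ≡ 24
3^14 ≡ 10
3^15 ≡ 30
3^16 ≡ 28
3^17 ≡ 22
3^18 ≡ 4
3^19 ≡ 12
3^20 ≡ 5
3^21 ≡ 15
3^22 ≡ 14
3^23 ≡ 11
3^24 ≡ 2
3^25 ≡ 6
Found: x = 25.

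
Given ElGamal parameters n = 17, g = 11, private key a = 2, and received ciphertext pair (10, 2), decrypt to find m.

16

Shared mask s = c₁^a mod n = 10^2 mod 17.
10^1 ≡ 10 (mod 17)
10^2 = (10^1)^2 ≡ 10^2 = 100 ≡ 15 (mod 17)
So s = 15; s⁻¹ ≡ 8 (mod 17).
m = c₂ · s⁻¹ mod 17 = 2 · 8 mod 17 = 16.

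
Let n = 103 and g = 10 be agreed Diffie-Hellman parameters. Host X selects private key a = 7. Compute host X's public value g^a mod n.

39

Public value = 10^7 mod 103.
10^1 ≡ 10 (mod 103)
10^2 = (10^1)^2 ≡ 10^2 = 100 ≡ 100 (mod 103)
10^4 = (10^2)^2 ≡ 100^2 = 10000 ≡ 9 (mod 103)
10^7 = 10^4 · 10^2 · 10^1 ≡ 9 · 100 · 10 ≡ 39 (mod 103).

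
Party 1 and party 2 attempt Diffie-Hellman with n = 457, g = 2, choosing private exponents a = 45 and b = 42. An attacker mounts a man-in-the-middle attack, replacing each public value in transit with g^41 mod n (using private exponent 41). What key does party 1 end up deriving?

436

Party 1 receives an attacker's public value M = 2^41 mod 457 instead of the honest one.
2^1 ≡ 2 (mod 457)
2^2 = (2^1)^2 ≡ 2^2 = 4 ≡ 4 (mod 457)
2^4 = (2^2)^2 ≡ 4^2 = 16 ≡ 16 (mod 457)
2^8 = (2^4)^2 ≡ 16^2 = 256 ≡ 256 (mod 457)
2^16 = (2^8)^2 ≡ 256^2 = 65536 ≡ 185 (mod 457)
2^32 = (2^16)^2 ≡ 185^2 = 34225 ≡ 407 (mod 457)
2^41 = 2^32 · 2^8 · 2^1 ≡ 407 · 256 · 2 ≡ 449 (mod 457).
So M = 449. Party 1 computes K = M^45 mod 457.
449^1 ≡ 449 (mod 457)
449^2 = (449^1)^2 ≡ 449^2 = 201601 ≡ 64 (mod 457)
449^4 = (449^2)^2 ≡ 64^2 = 4096 ≡ 440 (mod 457)
449^8 = (449^4)^2 ≡ 440^2 = 193600 ≡ 289 (mod 457)
449^16 = (449^8)^2 ≡ 289^2 = 83521 ≡ 347 (mod 457)
449^32 = (449^16)^2 ≡ 347^2 = 120409 ≡ 218 (mod 457)
449^45 = 449^32 · 449^8 · 449^4 · 449^1 ≡ 218 · 289 · 440 · 449 ≡ 436 (mod 457).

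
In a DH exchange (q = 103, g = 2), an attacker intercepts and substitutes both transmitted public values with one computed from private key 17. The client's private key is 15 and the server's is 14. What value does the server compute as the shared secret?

The server receives an attacker's public value M = 2^17 mod 103 instead of the honest one.
2^1 ≡ 2 (mod 103)
2^2 = (2^1)^2 ≡ 2^2 = 4 ≡ 4 (mod 103)
2^4 = (2^2)^2 ≡ 4^2 = 16 ≡ 16 (mod 103)
2^8 = (2^4)^2 ≡ 16^2 = 256 ≡ 50 (mod 103)
2^16 = (2^8)^2 ≡ 50^2 = 2500 ≡ 28 (mod 103)
2^17 = 2^16 · 2^1 ≡ 28 · 2 ≡ 56 (mod 103).
So M = 56. The server computes K = M^14 mod 103.
56^1 ≡ 56 (mod 103)
56^2 = (56^1)^2 ≡ 56^2 = 3136 ≡ 46 (mod 103)
56^4 = (56^2)^2 ≡ 46^2 = 2116 ≡ 56 (mod 103)
56^8 = (56^4)^2 ≡ 56^2 = 3136 ≡ 46 (mod 103)
56^14 = 56^8 · 56^4 · 56^2 ≡ 46 · 56 · 46 ≡ 46 (mod 103).

46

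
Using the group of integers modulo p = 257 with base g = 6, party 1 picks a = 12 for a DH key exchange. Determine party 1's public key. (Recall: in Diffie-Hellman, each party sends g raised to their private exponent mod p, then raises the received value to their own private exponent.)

46

Public value = 6^12 (mod 257).
6^1 ≡ 6 (mod 257)
6^2 = (6^1)^2 ≡ 6^2 = 36 ≡ 36 (mod 257)
6^4 = (6^2)^2 ≡ 36^2 = 1296 ≡ 11 (mod 257)
6^8 = (6^4)^2 ≡ 11^2 = 121 ≡ 121 (mod 257)
6^12 = 6^8 · 6^4 ≡ 121 · 11 ≡ 46 (mod 257).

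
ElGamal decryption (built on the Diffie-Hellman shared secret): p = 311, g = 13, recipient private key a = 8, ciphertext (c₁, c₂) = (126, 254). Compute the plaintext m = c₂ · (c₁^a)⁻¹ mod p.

Shared mask s = c₁^a mod p = 126^8 mod 311.
126^1 ≡ 126 (mod 311)
126^2 = (126^1)^2 ≡ 126^2 = 15876 ≡ 15 (mod 311)
126^4 = (126^2)^2 ≡ 15^2 = 225 ≡ 225 (mod 311)
126^8 = (126^4)^2 ≡ 225^2 = 50625 ≡ 243 (mod 311)
So s = 243; s⁻¹ ≡ 32 (mod 311).
m = c₂ · s⁻¹ mod 311 = 254 · 32 mod 311 = 42.

42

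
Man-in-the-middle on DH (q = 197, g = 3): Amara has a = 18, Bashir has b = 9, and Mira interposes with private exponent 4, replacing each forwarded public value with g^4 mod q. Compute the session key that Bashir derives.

190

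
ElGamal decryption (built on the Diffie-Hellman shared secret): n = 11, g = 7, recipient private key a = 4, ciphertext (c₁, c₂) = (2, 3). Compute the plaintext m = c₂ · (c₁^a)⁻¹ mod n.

Shared mask s = c₁^a mod n = 2^4 mod 11.
2^1 ≡ 2 (mod 11)
2^2 = (2^1)^2 ≡ 2^2 = 4 ≡ 4 (mod 11)
2^4 = (2^2)^2 ≡ 4^2 = 16 ≡ 5 (mod 11)
So s = 5; s⁻¹ ≡ 9 (mod 11).
m = c₂ · s⁻¹ mod 11 = 3 · 9 mod 11 = 5.

5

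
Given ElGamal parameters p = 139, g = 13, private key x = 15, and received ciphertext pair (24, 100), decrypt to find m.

Shared mask s = c₁^x mod p = 24^15 mod 139.
24^1 ≡ 24 (mod 139)
24^2 = (24^1)^2 ≡ 24^2 = 576 ≡ 20 (mod 139)
24^4 = (24^2)^2 ≡ 20^2 = 400 ≡ 122 (mod 139)
24^8 = (24^4)^2 ≡ 122^2 = 14884 ≡ 11 (mod 139)
24^15 = 24^8 · 24^4 · 24^2 · 24^1 ≡ 11 · 122 · 20 · 24 ≡ 34 (mod 139).
So s = 34; s⁻¹ ≡ 45 (mod 139).
m = c₂ · s⁻¹ mod 139 = 100 · 45 mod 139 = 52.

52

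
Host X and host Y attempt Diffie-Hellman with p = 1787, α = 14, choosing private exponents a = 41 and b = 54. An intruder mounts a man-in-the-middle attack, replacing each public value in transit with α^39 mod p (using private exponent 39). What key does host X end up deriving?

1189

Host X receives an intruder's public value M = 14^39 mod 1787 instead of the honest one.
14^1 ≡ 14 (mod 1787)
14^2 = (14^1)^2 ≡ 14^2 = 196 ≡ 196 (mod 1787)
14^4 = (14^2)^2 ≡ 196^2 = 38416 ≡ 889 (mod 1787)
14^8 = (14^4)^2 ≡ 889^2 = 790321 ≡ 467 (mod 1787)
14^16 = (14^8)^2 ≡ 467^2 = 218089 ≡ 75 (mod 1787)
14^32 = (14^16)^2 ≡ 75^2 = 5625 ≡ 264 (mod 1787)
14^39 = 14^32 · 14^4 · 14^2 · 14^1 ≡ 264 · 889 · 196 · 14 ≡ 1403 (mod 1787).
So M = 1403. Host X computes K = M^41 mod 1787.
1403^1 ≡ 1403 (mod 1787)
1403^2 = (1403^1)^2 ≡ 1403^2 = 1968409 ≡ 922 (mod 1787)
1403^4 = (1403^2)^2 ≡ 922^2 = 850084 ≡ 1259 (mod 1787)
1403^8 = (1403^4)^2 ≡ 1259^2 = 1585081 ≡ 12 (mod 1787)
1403^16 = (1403^8)^2 ≡ 12^2 = 144 ≡ 144 (mod 1787)
1403^32 = (1403^16)^2 ≡ 144^2 = 20736 ≡ 1079 (mod 1787)
1403^41 = 1403^32 · 1403^8 · 1403^1 ≡ 1079 · 12 · 1403 ≡ 1189 (mod 1787).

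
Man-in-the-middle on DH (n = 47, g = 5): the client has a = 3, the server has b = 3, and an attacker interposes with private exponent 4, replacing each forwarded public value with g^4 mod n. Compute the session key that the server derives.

18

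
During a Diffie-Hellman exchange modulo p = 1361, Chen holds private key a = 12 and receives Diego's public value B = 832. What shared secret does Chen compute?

1013

Shared key K = 832^12 mod 1361.
832^1 ≡ 832 (mod 1361)
832^2 = (832^1)^2 ≡ 832^2 = 692224 ≡ 836 (mod 1361)
832^4 = (832^2)^2 ≡ 836^2 = 698896 ≡ 703 (mod 1361)
832^8 = (832^4)^2 ≡ 703^2 = 494209 ≡ 166 (mod 1361)
832^12 = 832^8 · 832^4 ≡ 166 · 703 ≡ 1013 (mod 1361).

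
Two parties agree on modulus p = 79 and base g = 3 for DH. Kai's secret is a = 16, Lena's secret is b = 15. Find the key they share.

18

Kai sends A = g^a mod p = 3^16 mod 79.
3^1 ≡ 3 (mod 79)
3^2 = (3^1)^2 ≡ 3^2 = 9 ≡ 9 (mod 79)
3^4 = (3^2)^2 ≡ 9^2 = 81 ≡ 2 (mod 79)
3^8 = (3^4)^2 ≡ 2^2 = 4 ≡ 4 (mod 79)
3^16 = (3^8)^2 ≡ 4^2 = 16 ≡ 16 (mod 79)
So A = 16. Lena then computes K = A^b mod p = 16^15 mod 79.
16^1 ≡ 16 (mod 79)
16^2 = (16^1)^2 ≡ 16^2 = 256 ≡ 19 (mod 79)
16^4 = (16^2)^2 ≡ 19^2 = 361 ≡ 45 (mod 79)
16^8 = (16^4)^2 ≡ 45^2 = 2025 ≡ 50 (mod 79)
16^15 = 16^8 · 16^4 · 16^2 · 16^1 ≡ 50 · 45 · 19 · 16 ≡ 18 (mod 79).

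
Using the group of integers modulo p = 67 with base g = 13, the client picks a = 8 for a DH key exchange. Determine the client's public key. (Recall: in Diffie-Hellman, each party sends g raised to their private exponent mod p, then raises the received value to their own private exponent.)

Public value = 13^8 mod 67.
13^1 ≡ 13 (mod 67)
13^2 = (13^1)^2 ≡ 13^2 = 169 ≡ 35 (mod 67)
13^4 = (13^2)^2 ≡ 35^2 = 1225 ≡ 19 (mod 67)
13^8 = (13^4)^2 ≡ 19^2 = 361 ≡ 26 (mod 67)

26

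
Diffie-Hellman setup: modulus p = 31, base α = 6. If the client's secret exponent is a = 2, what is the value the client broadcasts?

Public value = 6^2 (mod 31).
6^1 ≡ 6 (mod 31)
6^2 = (6^1)^2 ≡ 6^2 = 36 ≡ 5 (mod 31)

5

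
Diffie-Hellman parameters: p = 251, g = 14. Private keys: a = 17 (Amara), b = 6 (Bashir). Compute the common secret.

Amara sends A = g^a mod p = 14^17 mod 251.
14^1 ≡ 14 (mod 251)
14^2 = (14^1)^2 ≡ 14^2 = 196 ≡ 196 (mod 251)
14^4 = (14^2)^2 ≡ 196^2 = 38416 ≡ 13 (mod 251)
14^8 = (14^4)^2 ≡ 13^2 = 169 ≡ 169 (mod 251)
14^16 = (14^8)^2 ≡ 169^2 = 28561 ≡ 198 (mod 251)
14^17 = 14^16 · 14^1 ≡ 198 · 14 ≡ 11 (mod 251).
So A = 11. Bashir then computes K = A^b mod p = 11^6 mod 251.
11^1 ≡ 11 (mod 251)
11^2 = (11^1)^2 ≡ 11^2 = 121 ≡ 121 (mod 251)
11^4 = (11^2)^2 ≡ 121^2 = 14641 ≡ 83 (mod 251)
11^6 = 11^4 · 11^2 ≡ 83 · 121 ≡ 3 (mod 251).

3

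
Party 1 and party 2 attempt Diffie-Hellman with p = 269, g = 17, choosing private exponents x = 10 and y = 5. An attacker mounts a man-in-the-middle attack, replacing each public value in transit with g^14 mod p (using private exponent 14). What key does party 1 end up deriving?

70

Party 1 receives an attacker's public value M = 17^14 mod 269 instead of the honest one.
17^1 ≡ 17 (mod 269)
17^2 = (17^1)^2 ≡ 17^2 = 289 ≡ 20 (mod 269)
17^4 = (17^2)^2 ≡ 20^2 = 400 ≡ 131 (mod 269)
17^8 = (17^4)^2 ≡ 131^2 = 17161 ≡ 214 (mod 269)
17^14 = 17^8 · 17^4 · 17^2 ≡ 214 · 131 · 20 ≡ 84 (mod 269).
So M = 84. Party 1 computes K = M^10 mod 269.
84^1 ≡ 84 (mod 269)
84^2 = (84^1)^2 ≡ 84^2 = 7056 ≡ 62 (mod 269)
84^4 = (84^2)^2 ≡ 62^2 = 3844 ≡ 78 (mod 269)
84^8 = (84^4)^2 ≡ 78^2 = 6084 ≡ 166 (mod 269)
84^10 = 84^8 · 84^2 ≡ 166 · 62 ≡ 70 (mod 269).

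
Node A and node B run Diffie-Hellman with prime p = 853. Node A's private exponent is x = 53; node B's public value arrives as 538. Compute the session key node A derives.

Shared key K = 538^53 mod 853.
538^1 ≡ 538 (mod 853)
538^2 = (538^1)^2 ≡ 538^2 = 289444 ≡ 277 (mod 853)
538^4 = (538^2)^2 ≡ 277^2 = 76729 ≡ 812 (mod 853)
538^8 = (538^4)^2 ≡ 812^2 = 659344 ≡ 828 (mod 853)
538^16 = (538^8)^2 ≡ 828^2 = 685584 ≡ 625 (mod 853)
538^32 = (538^16)^2 ≡ 625^2 = 390625 ≡ 804 (mod 853)
538^53 = 538^32 · 538^16 · 538^4 · 538^1 ≡ 804 · 625 · 812 · 538 ≡ 577 (mod 853).

577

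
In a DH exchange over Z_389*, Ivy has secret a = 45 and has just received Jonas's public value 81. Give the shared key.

Shared key K = 81^45 mod 389.
81^1 ≡ 81 (mod 389)
81^2 = (81^1)^2 ≡ 81^2 = 6561 ≡ 337 (mod 389)
81^4 = (81^2)^2 ≡ 337^2 = 113569 ≡ 370 (mod 389)
81^8 = (81^4)^2 ≡ 370^2 = 136900 ≡ 361 (mod 389)
81^16 = (81^8)^2 ≡ 361^2 = 130321 ≡ 6 (mod 389)
81^32 = (81^16)^2 ≡ 6^2 = 36 ≡ 36 (mod 389)
81^45 = 81^32 · 81^8 · 81^4 · 81^1 ≡ 36 · 361 · 370 · 81 ≡ 369 (mod 389).

369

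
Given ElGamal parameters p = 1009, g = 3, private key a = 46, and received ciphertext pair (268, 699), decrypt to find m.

Shared mask s = c₁^a mod p = 268^46 mod 1009.
268^1 ≡ 268 (mod 1009)
268^2 = (268^1)^2 ≡ 268^2 = 71824 ≡ 185 (mod 1009)
268^4 = (268^2)^2 ≡ 185^2 = 34225 ≡ 928 (mod 1009)
268^8 = (268^4)^2 ≡ 928^2 = 861184 ≡ 507 (mod 1009)
268^16 = (268^8)^2 ≡ 507^2 = 257049 ≡ 763 (mod 1009)
268^32 = (268^16)^2 ≡ 763^2 = 582169 ≡ 985 (mod 1009)
268^46 = 268^32 · 268^8 · 268^4 · 268^2 ≡ 985 · 507 · 928 · 185 ≡ 81 (mod 1009).
So s = 81; s⁻¹ ≡ 436 (mod 1009).
m = c₂ · s⁻¹ mod 1009 = 699 · 436 mod 1009 = 46.

46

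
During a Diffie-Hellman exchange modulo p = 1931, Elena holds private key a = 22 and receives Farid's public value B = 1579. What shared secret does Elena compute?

1921

Shared key K = 1579^22 mod 1931.
1579^1 ≡ 1579 (mod 1931)
1579^2 = (1579^1)^2 ≡ 1579^2 = 2493241 ≡ 320 (mod 1931)
1579^4 = (1579^2)^2 ≡ 320^2 = 102400 ≡ 57 (mod 1931)
1579^8 = (1579^4)^2 ≡ 57^2 = 3249 ≡ 1318 (mod 1931)
1579^16 = (1579^8)^2 ≡ 1318^2 = 1737124 ≡ 1155 (mod 1931)
1579^22 = 1579^16 · 1579^4 · 1579^2 ≡ 1155 · 57 · 320 ≡ 1921 (mod 1931).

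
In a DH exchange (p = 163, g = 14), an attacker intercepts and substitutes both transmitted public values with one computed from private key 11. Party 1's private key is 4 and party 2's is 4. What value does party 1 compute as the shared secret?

Party 1 receives an attacker's public value M = 14^11 mod 163 instead of the honest one.
14^1 ≡ 14 (mod 163)
14^2 = (14^1)^2 ≡ 14^2 = 196 ≡ 33 (mod 163)
14^4 = (14^2)^2 ≡ 33^2 = 1089 ≡ 111 (mod 163)
14^8 = (14^4)^2 ≡ 111^2 = 12321 ≡ 96 (mod 163)
14^11 = 14^8 · 14^2 · 14^1 ≡ 96 · 33 · 14 ≡ 16 (mod 163).
So M = 16. Party 1 computes K = M^4 mod 163.
16^1 ≡ 16 (mod 163)
16^2 = (16^1)^2 ≡ 16^2 = 256 ≡ 93 (mod 163)
16^4 = (16^2)^2 ≡ 93^2 = 8649 ≡ 10 (mod 163)

10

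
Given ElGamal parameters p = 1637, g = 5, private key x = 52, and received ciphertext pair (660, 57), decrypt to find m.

481

Shared mask s = c₁^x mod p = 660^52 mod 1637.
660^1 ≡ 660 (mod 1637)
660^2 = (660^1)^2 ≡ 660^2 = 435600 ≡ 158 (mod 1637)
660^4 = (660^2)^2 ≡ 158^2 = 24964 ≡ 409 (mod 1637)
660^8 = (660^4)^2 ≡ 409^2 = 167281 ≡ 307 (mod 1637)
660^16 = (660^8)^2 ≡ 307^2 = 94249 ≡ 940 (mod 1637)
660^32 = (660^16)^2 ≡ 940^2 = 883600 ≡ 1257 (mod 1637)
660^52 = 660^32 · 660^16 · 660^4 ≡ 1257 · 940 · 409 ≡ 902 (mod 1637).
So s = 902; s⁻¹ ≡ 1588 (mod 1637).
m = c₂ · s⁻¹ mod 1637 = 57 · 1588 mod 1637 = 481.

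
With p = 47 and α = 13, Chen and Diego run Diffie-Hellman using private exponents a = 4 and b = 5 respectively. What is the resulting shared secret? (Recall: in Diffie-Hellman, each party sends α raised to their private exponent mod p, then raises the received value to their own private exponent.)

4

Chen sends A = α^a mod p = 13^4 mod 47.
13^1 ≡ 13 (mod 47)
13^2 = (13^1)^2 ≡ 13^2 = 169 ≡ 28 (mod 47)
13^4 = (13^2)^2 ≡ 28^2 = 784 ≡ 32 (mod 47)
So A = 32. Diego then computes K = A^b mod p = 32^5 mod 47.
32^1 ≡ 32 (mod 47)
32^2 = (32^1)^2 ≡ 32^2 = 1024 ≡ 37 (mod 47)
32^4 = (32^2)^2 ≡ 37^2 = 1369 ≡ 6 (mod 47)
32^5 = 32^4 · 32^1 ≡ 6 · 32 ≡ 4 (mod 47).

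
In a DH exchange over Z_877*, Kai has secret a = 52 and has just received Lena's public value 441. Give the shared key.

Shared key K = 441^52 mod 877.
441^1 ≡ 441 (mod 877)
441^2 = (441^1)^2 ≡ 441^2 = 194481 ≡ 664 (mod 877)
441^4 = (441^2)^2 ≡ 664^2 = 440896 ≡ 642 (mod 877)
441^8 = (441^4)^2 ≡ 642^2 = 412164 ≡ 851 (mod 877)
441^16 = (441^8)^2 ≡ 851^2 = 724201 ≡ 676 (mod 877)
441^32 = (441^16)^2 ≡ 676^2 = 456976 ≡ 59 (mod 877)
441^52 = 441^32 · 441^16 · 441^4 ≡ 59 · 676 · 642 ≡ 636 (mod 877).

636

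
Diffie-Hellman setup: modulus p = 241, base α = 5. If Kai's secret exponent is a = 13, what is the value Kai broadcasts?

Public value = 5^13 mod 241.
5^1 ≡ 5 (mod 241)
5^2 = (5^1)^2 ≡ 5^2 = 25 ≡ 25 (mod 241)
5^4 = (5^2)^2 ≡ 25^2 = 625 ≡ 143 (mod 241)
5^8 = (5^4)^2 ≡ 143^2 = 20449 ≡ 205 (mod 241)
5^13 = 5^8 · 5^4 · 5^1 ≡ 205 · 143 · 5 ≡ 47 (mod 241).

47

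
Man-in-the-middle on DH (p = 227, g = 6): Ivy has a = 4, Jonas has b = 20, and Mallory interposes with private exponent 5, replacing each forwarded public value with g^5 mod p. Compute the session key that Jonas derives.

76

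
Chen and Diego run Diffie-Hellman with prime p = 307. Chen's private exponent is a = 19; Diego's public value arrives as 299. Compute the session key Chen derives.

Shared key K = 299^19 mod 307.
299^1 ≡ 299 (mod 307)
299^2 = (299^1)^2 ≡ 299^2 = 89401 ≡ 64 (mod 307)
299^4 = (299^2)^2 ≡ 64^2 = 4096 ≡ 105 (mod 307)
299^8 = (299^4)^2 ≡ 105^2 = 11025 ≡ 280 (mod 307)
299^16 = (299^8)^2 ≡ 280^2 = 78400 ≡ 115 (mod 307)
299^19 = 299^16 · 299^2 · 299^1 ≡ 115 · 64 · 299 ≡ 64 (mod 307).

64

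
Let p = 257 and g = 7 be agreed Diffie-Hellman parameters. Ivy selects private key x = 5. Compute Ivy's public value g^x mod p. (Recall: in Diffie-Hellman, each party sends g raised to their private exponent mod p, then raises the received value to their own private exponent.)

Public value = 7^5 mod 257.
7^1 ≡ 7 (mod 257)
7^2 = (7^1)^2 ≡ 7^2 = 49 ≡ 49 (mod 257)
7^4 = (7^2)^2 ≡ 49^2 = 2401 ≡ 88 (mod 257)
7^5 = 7^4 · 7^1 ≡ 88 · 7 ≡ 102 (mod 257).

102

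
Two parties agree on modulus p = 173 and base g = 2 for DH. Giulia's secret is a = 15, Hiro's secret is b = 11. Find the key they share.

Hiro sends B = g^b mod p = 2^11 mod 173.
2^1 ≡ 2 (mod 173)
2^2 = (2^1)^2 ≡ 2^2 = 4 ≡ 4 (mod 173)
2^4 = (2^2)^2 ≡ 4^2 = 16 ≡ 16 (mod 173)
2^8 = (2^4)^2 ≡ 16^2 = 256 ≡ 83 (mod 173)
2^11 = 2^8 · 2^2 · 2^1 ≡ 83 · 4 · 2 ≡ 145 (mod 173).
So B = 145. Giulia then computes K = B^a mod p = 145^15 mod 173.
145^1 ≡ 145 (mod 173)
145^2 = (145^1)^2 ≡ 145^2 = 21025 ≡ 92 (mod 173)
145^4 = (145^2)^2 ≡ 92^2 = 8464 ≡ 160 (mod 173)
145^8 = (145^4)^2 ≡ 160^2 = 25600 ≡ 169 (mod 173)
145^15 = 145^8 · 145^4 · 145^2 · 145^1 ≡ 169 · 160 · 92 · 145 ≡ 123 (mod 173).

123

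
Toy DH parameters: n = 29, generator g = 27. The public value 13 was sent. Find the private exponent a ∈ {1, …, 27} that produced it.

18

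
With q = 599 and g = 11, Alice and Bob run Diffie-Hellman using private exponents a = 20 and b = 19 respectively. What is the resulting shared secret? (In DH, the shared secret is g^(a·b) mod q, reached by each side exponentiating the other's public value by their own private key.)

Alice sends A = g^a mod q = 11^20 mod 599.
11^1 ≡ 11 (mod 599)
11^2 = (11^1)^2 ≡ 11^2 = 121 ≡ 121 (mod 599)
11^4 = (11^2)^2 ≡ 121^2 = 14641 ≡ 265 (mod 599)
11^8 = (11^4)^2 ≡ 265^2 = 70225 ≡ 142 (mod 599)
11^16 = (11^8)^2 ≡ 142^2 = 20164 ≡ 397 (mod 599)
11^20 = 11^16 · 11^4 ≡ 397 · 265 ≡ 380 (mod 599).
So A = 380. Bob then computes K = A^b mod q = 380^19 mod 599.
380^1 ≡ 380 (mod 599)
380^2 = (380^1)^2 ≡ 380^2 = 144400 ≡ 41 (mod 599)
380^4 = (380^2)^2 ≡ 41^2 = 1681 ≡ 483 (mod 599)
380^8 = (380^4)^2 ≡ 483^2 = 233289 ≡ 278 (mod 599)
380^16 = (380^8)^2 ≡ 278^2 = 77284 ≡ 13 (mod 599)
380^19 = 380^16 · 380^2 · 380^1 ≡ 13 · 41 · 380 ≡ 78 (mod 599).

78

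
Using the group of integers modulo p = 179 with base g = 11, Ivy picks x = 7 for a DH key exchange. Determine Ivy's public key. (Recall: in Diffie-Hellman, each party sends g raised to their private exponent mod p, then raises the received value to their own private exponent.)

Public value = 11^7 mod 179.
11^1 ≡ 11 (mod 179)
11^2 = (11^1)^2 ≡ 11^2 = 121 ≡ 121 (mod 179)
11^4 = (11^2)^2 ≡ 121^2 = 14641 ≡ 142 (mod 179)
11^7 = 11^4 · 11^2 · 11^1 ≡ 142 · 121 · 11 ≡ 157 (mod 179).

157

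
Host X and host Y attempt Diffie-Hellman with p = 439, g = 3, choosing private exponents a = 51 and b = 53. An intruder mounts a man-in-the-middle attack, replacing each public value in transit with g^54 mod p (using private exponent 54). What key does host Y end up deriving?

247

Host Y receives an intruder's public value M = 3^54 mod 439 instead of the honest one.
3^1 ≡ 3 (mod 439)
3^2 = (3^1)^2 ≡ 3^2 = 9 ≡ 9 (mod 439)
3^4 = (3^2)^2 ≡ 9^2 = 81 ≡ 81 (mod 439)
3^8 = (3^4)^2 ≡ 81^2 = 6561 ≡ 415 (mod 439)
3^16 = (3^8)^2 ≡ 415^2 = 172225 ≡ 137 (mod 439)
3^32 = (3^16)^2 ≡ 137^2 = 18769 ≡ 331 (mod 439)
3^54 = 3^32 · 3^16 · 3^4 · 3^2 ≡ 331 · 137 · 81 · 9 ≡ 385 (mod 439).
So M = 385. Host Y computes K = M^53 mod 439.
385^1 ≡ 385 (mod 439)
385^2 = (385^1)^2 ≡ 385^2 = 148225 ≡ 282 (mod 439)
385^4 = (385^2)^2 ≡ 282^2 = 79524 ≡ 65 (mod 439)
385^8 = (385^4)^2 ≡ 65^2 = 4225 ≡ 274 (mod 439)
385^16 = (385^8)^2 ≡ 274^2 = 75076 ≡ 7 (mod 439)
385^32 = (385^16)^2 ≡ 7^2 = 49 ≡ 49 (mod 439)
385^53 = 385^32 · 385^16 · 385^4 · 385^1 ≡ 49 · 7 · 65 · 385 ≡ 247 (mod 439).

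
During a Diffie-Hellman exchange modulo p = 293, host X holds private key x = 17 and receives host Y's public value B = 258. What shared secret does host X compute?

Shared key K = 258^17 mod 293.
258^1 ≡ 258 (mod 293)
258^2 = (258^1)^2 ≡ 258^2 = 66564 ≡ 53 (mod 293)
258^4 = (258^2)^2 ≡ 53^2 = 2809 ≡ 172 (mod 293)
258^8 = (258^4)^2 ≡ 172^2 = 29584 ≡ 284 (mod 293)
258^16 = (258^8)^2 ≡ 284^2 = 80656 ≡ 81 (mod 293)
258^17 = 258^16 · 258^1 ≡ 81 · 258 ≡ 95 (mod 293).

95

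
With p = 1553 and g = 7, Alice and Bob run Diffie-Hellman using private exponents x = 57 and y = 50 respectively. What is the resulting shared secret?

70

Alice sends A = g^x mod p = 7^57 mod 1553.
7^1 ≡ 7 (mod 1553)
7^2 = (7^1)^2 ≡ 7^2 = 49 ≡ 49 (mod 1553)
7^4 = (7^2)^2 ≡ 49^2 = 2401 ≡ 848 (mod 1553)
7^8 = (7^4)^2 ≡ 848^2 = 719104 ≡ 65 (mod 1553)
7^16 = (7^8)^2 ≡ 65^2 = 4225 ≡ 1119 (mod 1553)
7^32 = (7^16)^2 ≡ 1119^2 = 1252161 ≡ 443 (mod 1553)
7^57 = 7^32 · 7^16 · 7^8 · 7^1 ≡ 443 · 1119 · 65 · 7 ≡ 1280 (mod 1553).
So A = 1280. Bob then computes K = A^y mod p = 1280^50 mod 1553.
1280^1 ≡ 1280 (mod 1553)
1280^2 = (1280^1)^2 ≡ 1280^2 = 1638400 ≡ 1538 (mod 1553)
1280^4 = (1280^2)^2 ≡ 1538^2 = 2365444 ≡ 225 (mod 1553)
1280^8 = (1280^4)^2 ≡ 225^2 = 50625 ≡ 929 (mod 1553)
1280^16 = (1280^8)^2 ≡ 929^2 = 863041 ≡ 1126 (mod 1553)
1280^32 = (1280^16)^2 ≡ 1126^2 = 1267876 ≡ 628 (mod 1553)
1280^50 = 1280^32 · 1280^16 · 1280^2 ≡ 628 · 1126 · 1538 ≡ 70 (mod 1553).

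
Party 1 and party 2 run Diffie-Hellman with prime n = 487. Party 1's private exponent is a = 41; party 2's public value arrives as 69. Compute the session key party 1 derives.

134

Shared key K = 69^41 mod 487.
69^1 ≡ 69 (mod 487)
69^2 = (69^1)^2 ≡ 69^2 = 4761 ≡ 378 (mod 487)
69^4 = (69^2)^2 ≡ 378^2 = 142884 ≡ 193 (mod 487)
69^8 = (69^4)^2 ≡ 193^2 = 37249 ≡ 237 (mod 487)
69^16 = (69^8)^2 ≡ 237^2 = 56169 ≡ 164 (mod 487)
69^32 = (69^16)^2 ≡ 164^2 = 26896 ≡ 111 (mod 487)
69^41 = 69^32 · 69^8 · 69^1 ≡ 111 · 237 · 69 ≡ 134 (mod 487).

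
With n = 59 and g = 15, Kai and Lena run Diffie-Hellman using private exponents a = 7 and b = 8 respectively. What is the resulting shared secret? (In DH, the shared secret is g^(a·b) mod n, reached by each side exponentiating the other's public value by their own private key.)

16

Lena sends B = g^b mod n = 15^8 mod 59.
15^1 ≡ 15 (mod 59)
15^2 = (15^1)^2 ≡ 15^2 = 225 ≡ 48 (mod 59)
15^4 = (15^2)^2 ≡ 48^2 = 2304 ≡ 3 (mod 59)
15^8 = (15^4)^2 ≡ 3^2 = 9 ≡ 9 (mod 59)
So B = 9. Kai then computes K = B^a mod n = 9^7 mod 59.
9^1 ≡ 9 (mod 59)
9^2 = (9^1)^2 ≡ 9^2 = 81 ≡ 22 (mod 59)
9^4 = (9^2)^2 ≡ 22^2 = 484 ≡ 12 (mod 59)
9^7 = 9^4 · 9^2 · 9^1 ≡ 12 · 22 · 9 ≡ 16 (mod 59).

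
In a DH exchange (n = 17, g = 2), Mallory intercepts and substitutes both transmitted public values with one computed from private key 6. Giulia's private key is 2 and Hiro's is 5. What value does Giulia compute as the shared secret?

16

Giulia receives Mallory's public value M = 2^6 mod 17 instead of the honest one.
2^1 ≡ 2 (mod 17)
2^2 = (2^1)^2 ≡ 2^2 = 4 ≡ 4 (mod 17)
2^4 = (2^2)^2 ≡ 4^2 = 16 ≡ 16 (mod 17)
2^6 = 2^4 · 2^2 ≡ 16 · 4 ≡ 13 (mod 17).
So M = 13. Giulia computes K = M^2 mod 17.
13^1 ≡ 13 (mod 17)
13^2 = (13^1)^2 ≡ 13^2 = 169 ≡ 16 (mod 17)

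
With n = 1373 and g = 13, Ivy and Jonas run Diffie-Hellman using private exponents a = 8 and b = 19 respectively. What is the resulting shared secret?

1205

Ivy sends A = g^a mod n = 13^8 mod 1373.
13^1 ≡ 13 (mod 1373)
13^2 = (13^1)^2 ≡ 13^2 = 169 ≡ 169 (mod 1373)
13^4 = (13^2)^2 ≡ 169^2 = 28561 ≡ 1101 (mod 1373)
13^8 = (13^4)^2 ≡ 1101^2 = 1212201 ≡ 1215 (mod 1373)
So A = 1215. Jonas then computes K = A^b mod n = 1215^19 mod 1373.
1215^1 ≡ 1215 (mod 1373)
1215^2 = (1215^1)^2 ≡ 1215^2 = 1476225 ≡ 250 (mod 1373)
1215^4 = (1215^2)^2 ≡ 250^2 = 62500 ≡ 715 (mod 1373)
1215^8 = (1215^4)^2 ≡ 715^2 = 511225 ≡ 469 (mod 1373)
1215^16 = (1215^8)^2 ≡ 469^2 = 219961 ≡ 281 (mod 1373)
1215^19 = 1215^16 · 1215^2 · 1215^1 ≡ 281 · 250 · 1215 ≡ 1205 (mod 1373).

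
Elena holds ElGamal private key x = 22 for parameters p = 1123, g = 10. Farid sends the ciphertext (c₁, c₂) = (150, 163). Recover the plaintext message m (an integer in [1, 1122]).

Shared mask s = c₁^x mod p = 150^22 mod 1123.
150^1 ≡ 150 (mod 1123)
150^2 = (150^1)^2 ≡ 150^2 = 22500 ≡ 40 (mod 1123)
150^4 = (150^2)^2 ≡ 40^2 = 1600 ≡ 477 (mod 1123)
150^8 = (150^4)^2 ≡ 477^2 = 227529 ≡ 683 (mod 1123)
150^16 = (150^8)^2 ≡ 683^2 = 466489 ≡ 444 (mod 1123)
150^22 = 150^16 · 150^4 · 150^2 ≡ 444 · 477 · 40 ≡ 731 (mod 1123).
So s = 731; s⁻¹ ≡ 1017 (mod 1123).
m = c₂ · s⁻¹ mod 1123 = 163 · 1017 mod 1123 = 690.

690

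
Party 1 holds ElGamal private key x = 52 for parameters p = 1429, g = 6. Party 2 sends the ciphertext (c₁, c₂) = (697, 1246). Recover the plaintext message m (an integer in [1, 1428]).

382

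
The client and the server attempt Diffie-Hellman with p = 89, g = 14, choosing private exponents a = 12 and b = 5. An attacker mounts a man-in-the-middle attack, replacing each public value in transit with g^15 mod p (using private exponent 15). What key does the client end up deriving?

57

The client receives an attacker's public value M = 14^15 mod 89 instead of the honest one.
14^1 ≡ 14 (mod 89)
14^2 = (14^1)^2 ≡ 14^2 = 196 ≡ 18 (mod 89)
14^4 = (14^2)^2 ≡ 18^2 = 324 ≡ 57 (mod 89)
14^8 = (14^4)^2 ≡ 57^2 = 3249 ≡ 45 (mod 89)
14^15 = 14^8 · 14^4 · 14^2 · 14^1 ≡ 45 · 57 · 18 · 14 ≡ 62 (mod 89).
So M = 62. The client computes K = M^12 mod 89.
62^1 ≡ 62 (mod 89)
62^2 = (62^1)^2 ≡ 62^2 = 3844 ≡ 17 (mod 89)
62^4 = (62^2)^2 ≡ 17^2 = 289 ≡ 22 (mod 89)
62^8 = (62^4)^2 ≡ 22^2 = 484 ≡ 39 (mod 89)
62^12 = 62^8 · 62^4 ≡ 39 · 22 ≡ 57 (mod 89).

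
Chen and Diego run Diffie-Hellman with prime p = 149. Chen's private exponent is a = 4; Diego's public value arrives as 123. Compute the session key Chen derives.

Shared key K = 123^4 mod 149.
123^1 ≡ 123 (mod 149)
123^2 = (123^1)^2 ≡ 123^2 = 15129 ≡ 80 (mod 149)
123^4 = (123^2)^2 ≡ 80^2 = 6400 ≡ 142 (mod 149)

142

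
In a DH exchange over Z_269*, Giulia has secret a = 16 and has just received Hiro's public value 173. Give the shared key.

204

Shared key K = 173^16 mod 269.
173^1 ≡ 173 (mod 269)
173^2 = (173^1)^2 ≡ 173^2 = 29929 ≡ 70 (mod 269)
173^4 = (173^2)^2 ≡ 70^2 = 4900 ≡ 58 (mod 269)
173^8 = (173^4)^2 ≡ 58^2 = 3364 ≡ 136 (mod 269)
173^16 = (173^8)^2 ≡ 136^2 = 18496 ≡ 204 (mod 269)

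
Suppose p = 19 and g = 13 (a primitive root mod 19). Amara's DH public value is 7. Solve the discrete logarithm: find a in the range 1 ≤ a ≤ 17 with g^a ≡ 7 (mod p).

Try successive powers of 13 modulo 19:
13^1 ≡ 13
13^2 ≡ 17
13^3 ≡ 12
13^4 ≡ 4
13^5 ≡ 14
13^6 ≡ 11
13^7 ≡ 10
13^8 ≡ 16
13^9 ≡ 18
13^10 ≡ 6
13^11 ≡ 2
13^12 ≡ 7
Found: a = 12.

12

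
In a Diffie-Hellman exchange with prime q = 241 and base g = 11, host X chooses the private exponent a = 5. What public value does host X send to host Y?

Public value = 11^5 (mod 241).
11^1 ≡ 11 (mod 241)
11^2 = (11^1)^2 ≡ 11^2 = 121 ≡ 121 (mod 241)
11^4 = (11^2)^2 ≡ 121^2 = 14641 ≡ 181 (mod 241)
11^5 = 11^4 · 11^1 ≡ 181 · 11 ≡ 63 (mod 241).

63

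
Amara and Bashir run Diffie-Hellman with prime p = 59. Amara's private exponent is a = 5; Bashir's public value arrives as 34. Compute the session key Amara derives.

55

Shared key K = 34^5 mod 59.
34^1 ≡ 34 (mod 59)
34^2 = (34^1)^2 ≡ 34^2 = 1156 ≡ 35 (mod 59)
34^4 = (34^2)^2 ≡ 35^2 = 1225 ≡ 45 (mod 59)
34^5 = 34^4 · 34^1 ≡ 45 · 34 ≡ 55 (mod 59).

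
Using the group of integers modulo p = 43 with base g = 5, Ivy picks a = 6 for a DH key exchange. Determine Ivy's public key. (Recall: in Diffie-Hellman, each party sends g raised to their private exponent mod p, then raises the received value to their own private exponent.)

Public value = 5^6 mod 43.
5^1 ≡ 5 (mod 43)
5^2 = (5^1)^2 ≡ 5^2 = 25 ≡ 25 (mod 43)
5^4 = (5^2)^2 ≡ 25^2 = 625 ≡ 23 (mod 43)
5^6 = 5^4 · 5^2 ≡ 23 · 25 ≡ 16 (mod 43).

16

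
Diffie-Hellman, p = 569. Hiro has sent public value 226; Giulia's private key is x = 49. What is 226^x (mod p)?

Shared key K = 226^49 mod 569.
226^1 ≡ 226 (mod 569)
226^2 = (226^1)^2 ≡ 226^2 = 51076 ≡ 435 (mod 569)
226^4 = (226^2)^2 ≡ 435^2 = 189225 ≡ 317 (mod 569)
226^8 = (226^4)^2 ≡ 317^2 = 100489 ≡ 345 (mod 569)
226^16 = (226^8)^2 ≡ 345^2 = 119025 ≡ 104 (mod 569)
226^32 = (226^16)^2 ≡ 104^2 = 10816 ≡ 5 (mod 569)
226^49 = 226^32 · 226^16 · 226^1 ≡ 5 · 104 · 226 ≡ 306 (mod 569).

306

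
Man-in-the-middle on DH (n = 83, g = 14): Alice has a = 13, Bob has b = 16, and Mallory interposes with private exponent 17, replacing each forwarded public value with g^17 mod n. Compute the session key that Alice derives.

74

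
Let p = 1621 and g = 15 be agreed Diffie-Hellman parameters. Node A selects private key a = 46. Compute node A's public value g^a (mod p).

1207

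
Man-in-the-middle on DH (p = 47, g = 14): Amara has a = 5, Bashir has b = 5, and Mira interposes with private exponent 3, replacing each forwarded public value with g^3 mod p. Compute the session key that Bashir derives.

27

Bashir receives Mira's public value M = 14^3 mod 47 instead of the honest one.
14^1 ≡ 14 (mod 47)
14^2 = (14^1)^2 ≡ 14^2 = 196 ≡ 8 (mod 47)
14^3 = 14^2 · 14^1 ≡ 8 · 14 ≡ 18 (mod 47).
So M = 18. Bashir computes K = M^5 mod 47.
18^1 ≡ 18 (mod 47)
18^2 = (18^1)^2 ≡ 18^2 = 324 ≡ 42 (mod 47)
18^4 = (18^2)^2 ≡ 42^2 = 1764 ≡ 25 (mod 47)
18^5 = 18^4 · 18^1 ≡ 25 · 18 ≡ 27 (mod 47).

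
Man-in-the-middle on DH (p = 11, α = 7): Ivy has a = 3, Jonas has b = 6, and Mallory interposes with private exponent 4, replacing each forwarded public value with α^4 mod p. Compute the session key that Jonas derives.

Jonas receives Mallory's public value M = 7^4 mod 11 instead of the honest one.
7^1 ≡ 7 (mod 11)
7^2 = (7^1)^2 ≡ 7^2 = 49 ≡ 5 (mod 11)
7^4 = (7^2)^2 ≡ 5^2 = 25 ≡ 3 (mod 11)
So M = 3. Jonas computes K = M^6 mod 11.
3^1 ≡ 3 (mod 11)
3^2 = (3^1)^2 ≡ 3^2 = 9 ≡ 9 (mod 11)
3^4 = (3^2)^2 ≡ 9^2 = 81 ≡ 4 (mod 11)
3^6 = 3^4 · 3^2 ≡ 4 · 9 ≡ 3 (mod 11).

3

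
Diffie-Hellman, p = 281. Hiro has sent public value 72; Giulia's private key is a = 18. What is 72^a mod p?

43

Shared key K = 72^18 mod 281.
72^1 ≡ 72 (mod 281)
72^2 = (72^1)^2 ≡ 72^2 = 5184 ≡ 126 (mod 281)
72^4 = (72^2)^2 ≡ 126^2 = 15876 ≡ 140 (mod 281)
72^8 = (72^4)^2 ≡ 140^2 = 19600 ≡ 211 (mod 281)
72^16 = (72^8)^2 ≡ 211^2 = 44521 ≡ 123 (mod 281)
72^18 = 72^16 · 72^2 ≡ 123 · 126 ≡ 43 (mod 281).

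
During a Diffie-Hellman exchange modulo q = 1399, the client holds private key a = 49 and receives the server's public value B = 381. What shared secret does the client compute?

1036

Shared key K = 381^49 mod 1399.
381^1 ≡ 381 (mod 1399)
381^2 = (381^1)^2 ≡ 381^2 = 145161 ≡ 1064 (mod 1399)
381^4 = (381^2)^2 ≡ 1064^2 = 1132096 ≡ 305 (mod 1399)
381^8 = (381^4)^2 ≡ 305^2 = 93025 ≡ 691 (mod 1399)
381^16 = (381^8)^2 ≡ 691^2 = 477481 ≡ 422 (mod 1399)
381^32 = (381^16)^2 ≡ 422^2 = 178084 ≡ 411 (mod 1399)
381^49 = 381^32 · 381^16 · 381^1 ≡ 411 · 422 · 381 ≡ 1036 (mod 1399).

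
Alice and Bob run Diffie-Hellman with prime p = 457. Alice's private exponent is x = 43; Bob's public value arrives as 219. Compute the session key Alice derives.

232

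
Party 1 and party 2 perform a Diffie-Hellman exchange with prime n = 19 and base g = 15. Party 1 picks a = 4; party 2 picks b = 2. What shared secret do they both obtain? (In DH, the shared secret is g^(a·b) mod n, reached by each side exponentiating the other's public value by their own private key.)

5

Party 1 sends A = g^a mod n = 15^4 mod 19.
15^1 ≡ 15 (mod 19)
15^2 = (15^1)^2 ≡ 15^2 = 225 ≡ 16 (mod 19)
15^4 = (15^2)^2 ≡ 16^2 = 256 ≡ 9 (mod 19)
So A = 9. Party 2 then computes K = A^b mod n = 9^2 mod 19.
9^1 ≡ 9 (mod 19)
9^2 = (9^1)^2 ≡ 9^2 = 81 ≡ 5 (mod 19)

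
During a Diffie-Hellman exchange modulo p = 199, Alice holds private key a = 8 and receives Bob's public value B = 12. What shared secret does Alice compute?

8

Shared key K = 12^8 mod 199.
12^1 ≡ 12 (mod 199)
12^2 = (12^1)^2 ≡ 12^2 = 144 ≡ 144 (mod 199)
12^4 = (12^2)^2 ≡ 144^2 = 20736 ≡ 40 (mod 199)
12^8 = (12^4)^2 ≡ 40^2 = 1600 ≡ 8 (mod 199)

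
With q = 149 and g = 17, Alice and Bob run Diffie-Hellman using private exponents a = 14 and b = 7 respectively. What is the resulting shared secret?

125

Bob sends B = g^b mod q = 17^7 mod 149.
17^1 ≡ 17 (mod 149)
17^2 = (17^1)^2 ≡ 17^2 = 289 ≡ 140 (mod 149)
17^4 = (17^2)^2 ≡ 140^2 = 19600 ≡ 81 (mod 149)
17^7 = 17^4 · 17^2 · 17^1 ≡ 81 · 140 · 17 ≡ 123 (mod 149).
So B = 123. Alice then computes K = B^a mod q = 123^14 mod 149.
123^1 ≡ 123 (mod 149)
123^2 = (123^1)^2 ≡ 123^2 = 15129 ≡ 80 (mod 149)
123^4 = (123^2)^2 ≡ 80^2 = 6400 ≡ 142 (mod 149)
123^8 = (123^4)^2 ≡ 142^2 = 20164 ≡ 49 (mod 149)
123^14 = 123^8 · 123^4 · 123^2 ≡ 49 · 142 · 80 ≡ 125 (mod 149).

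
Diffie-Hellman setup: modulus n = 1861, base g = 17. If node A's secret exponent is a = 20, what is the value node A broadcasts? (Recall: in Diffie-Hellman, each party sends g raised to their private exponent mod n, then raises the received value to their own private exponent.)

443

Public value = 17^20 mod 1861.
17^1 ≡ 17 (mod 1861)
17^2 = (17^1)^2 ≡ 17^2 = 289 ≡ 289 (mod 1861)
17^4 = (17^2)^2 ≡ 289^2 = 83521 ≡ 1637 (mod 1861)
17^8 = (17^4)^2 ≡ 1637^2 = 2679769 ≡ 1790 (mod 1861)
17^16 = (17^8)^2 ≡ 1790^2 = 3204100 ≡ 1319 (mod 1861)
17^20 = 17^16 · 17^4 ≡ 1319 · 1637 ≡ 443 (mod 1861).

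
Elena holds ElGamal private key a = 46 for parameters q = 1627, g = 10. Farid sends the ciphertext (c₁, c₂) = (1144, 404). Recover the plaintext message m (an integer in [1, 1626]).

Shared mask s = c₁^a mod q = 1144^46 mod 1627.
1144^1 ≡ 1144 (mod 1627)
1144^2 = (1144^1)^2 ≡ 1144^2 = 1308736 ≡ 628 (mod 1627)
1144^4 = (1144^2)^2 ≡ 628^2 = 394384 ≡ 650 (mod 1627)
1144^8 = (1144^4)^2 ≡ 650^2 = 422500 ≡ 1107 (mod 1627)
1144^16 = (1144^8)^2 ≡ 1107^2 = 1225449 ≡ 318 (mod 1627)
1144^32 = (1144^16)^2 ≡ 318^2 = 101124 ≡ 250 (mod 1627)
1144^46 = 1144^32 · 1144^8 · 1144^4 · 1144^2 ≡ 250 · 1107 · 650 · 628 ≡ 966 (mod 1627).
So s = 966; s⁻¹ ≡ 1595 (mod 1627).
m = c₂ · s⁻¹ mod 1627 = 404 · 1595 mod 1627 = 88.

88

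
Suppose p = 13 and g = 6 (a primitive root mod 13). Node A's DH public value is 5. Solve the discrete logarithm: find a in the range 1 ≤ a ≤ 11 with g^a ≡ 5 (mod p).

Try successive powers of 6 modulo 13:
6^1 ≡ 6
6^2 ≡ 10
6^3 ≡ 8
6^4 ≡ 9
6^5 ≡ 2
6^6 ≡ 12
6^7 ≡ 7
6^8 ≡ 3
6^9 ≡ 5
Found: a = 9.

9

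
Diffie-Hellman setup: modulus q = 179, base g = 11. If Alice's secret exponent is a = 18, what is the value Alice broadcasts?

171

Public value = 11^18 mod 179.
11^1 ≡ 11 (mod 179)
11^2 = (11^1)^2 ≡ 11^2 = 121 ≡ 121 (mod 179)
11^4 = (11^2)^2 ≡ 121^2 = 14641 ≡ 142 (mod 179)
11^8 = (11^4)^2 ≡ 142^2 = 20164 ≡ 116 (mod 179)
11^16 = (11^8)^2 ≡ 116^2 = 13456 ≡ 31 (mod 179)
11^18 = 11^16 · 11^2 ≡ 31 · 121 ≡ 171 (mod 179).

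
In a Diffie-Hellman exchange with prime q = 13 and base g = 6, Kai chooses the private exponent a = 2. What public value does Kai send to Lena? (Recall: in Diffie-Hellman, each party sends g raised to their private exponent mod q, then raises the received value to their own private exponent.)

Public value = 6^2 (mod 13).
6^1 ≡ 6 (mod 13)
6^2 = (6^1)^2 ≡ 6^2 = 36 ≡ 10 (mod 13)

10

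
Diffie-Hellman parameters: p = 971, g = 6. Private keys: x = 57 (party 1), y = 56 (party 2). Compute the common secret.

Party 1 sends A = g^x mod p = 6^57 mod 971.
6^1 ≡ 6 (mod 971)
6^2 = (6^1)^2 ≡ 6^2 = 36 ≡ 36 (mod 971)
6^4 = (6^2)^2 ≡ 36^2 = 1296 ≡ 325 (mod 971)
6^8 = (6^4)^2 ≡ 325^2 = 105625 ≡ 757 (mod 971)
6^16 = (6^8)^2 ≡ 757^2 = 573049 ≡ 159 (mod 971)
6^32 = (6^16)^2 ≡ 159^2 = 25281 ≡ 35 (mod 971)
6^57 = 6^32 · 6^16 · 6^8 · 6^1 ≡ 35 · 159 · 757 · 6 ≡ 129 (mod 971).
So A = 129. Party 2 then computes K = A^y mod p = 129^56 mod 971.
129^1 ≡ 129 (mod 971)
129^2 = (129^1)^2 ≡ 129^2 = 16641 ≡ 134 (mod 971)
129^4 = (129^2)^2 ≡ 134^2 = 17956 ≡ 478 (mod 971)
129^8 = (129^4)^2 ≡ 478^2 = 228484 ≡ 299 (mod 971)
129^16 = (129^8)^2 ≡ 299^2 = 89401 ≡ 69 (mod 971)
129^32 = (129^16)^2 ≡ 69^2 = 4761 ≡ 877 (mod 971)
129^56 = 129^32 · 129^16 · 129^8 ≡ 877 · 69 · 299 ≡ 744 (mod 971).

744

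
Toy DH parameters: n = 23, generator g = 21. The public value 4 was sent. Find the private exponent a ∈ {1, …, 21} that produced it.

2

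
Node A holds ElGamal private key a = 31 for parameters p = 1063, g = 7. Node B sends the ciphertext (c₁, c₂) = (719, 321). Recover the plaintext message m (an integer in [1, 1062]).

Shared mask s = c₁^a mod p = 719^31 mod 1063.
719^1 ≡ 719 (mod 1063)
719^2 = (719^1)^2 ≡ 719^2 = 516961 ≡ 343 (mod 1063)
719^4 = (719^2)^2 ≡ 343^2 = 117649 ≡ 719 (mod 1063)
719^8 = (719^4)^2 ≡ 719^2 = 516961 ≡ 343 (mod 1063)
719^16 = (719^8)^2 ≡ 343^2 = 117649 ≡ 719 (mod 1063)
719^31 = 719^16 · 719^8 · 719^4 · 719^2 · 719^1 ≡ 719 · 343 · 719 · 343 · 719 ≡ 719 (mod 1063).
So s = 719; s⁻¹ ≡ 343 (mod 1063).
m = c₂ · s⁻¹ mod 1063 = 321 · 343 mod 1063 = 614.

614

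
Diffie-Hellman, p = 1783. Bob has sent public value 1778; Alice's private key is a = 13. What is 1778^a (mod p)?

1080

Shared key K = 1778^13 mod 1783.
1778^1 ≡ 1778 (mod 1783)
1778^2 = (1778^1)^2 ≡ 1778^2 = 3161284 ≡ 25 (mod 1783)
1778^4 = (1778^2)^2 ≡ 25^2 = 625 ≡ 625 (mod 1783)
1778^8 = (1778^4)^2 ≡ 625^2 = 390625 ≡ 148 (mod 1783)
1778^13 = 1778^8 · 1778^4 · 1778^1 ≡ 148 · 625 · 1778 ≡ 1080 (mod 1783).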